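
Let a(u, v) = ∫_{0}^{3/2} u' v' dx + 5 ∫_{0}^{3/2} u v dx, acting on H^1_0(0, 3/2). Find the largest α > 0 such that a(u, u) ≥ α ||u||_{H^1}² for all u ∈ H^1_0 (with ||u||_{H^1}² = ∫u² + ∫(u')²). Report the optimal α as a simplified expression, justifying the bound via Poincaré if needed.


α = 1

Coercivity of a(·,·) on H^1_0(0, 3/2) means a(u, u) ≥ α ||u||_{H^1}² for every u ∈ H^1_0.
The interval has length L = 3/2, and Poincaré/coercivity depend only on L. Here a(u, u) = ∫(u')² + (5)·∫u².
Here c = 5 ≥ 1, so a(u,u) = ∫(u')² + c∫u² ≥ ∫(u')² + ∫u² = ||u||_{H^1}², i.e. α = 1 works. No larger α is possible: a(u,u) ≥ α||u||_{H^1}² means (1−α)∫(u')² ≥ (α−c)∫u², and for the modes u_n = sin(nπ(x−x₀)/L) (x₀ the left endpoint) one has ∫u_n²/∫(u_n')² = (L/(nπ))² → 0, so a(u_n,u_n)/||u_n||_{H^1}² → 1. Hence the optimal constant is α = 1.
Therefore α = 1.


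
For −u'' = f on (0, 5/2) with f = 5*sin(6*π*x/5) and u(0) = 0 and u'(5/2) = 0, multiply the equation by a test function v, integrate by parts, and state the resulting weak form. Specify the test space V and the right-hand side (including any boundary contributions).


V = {v ∈ H^1(0, 5/2) : v(0) = 0} (test functions vanish at x = 0 where u is specified); weak form: ∫_0^5/2 u'v' dx = ∫_0^5/2 (5*sin(6*π*x/5)) v dx for all v ∈ V.

Multiply both sides by a test function v and integrate from 0 to 5/2:
  ∫_0^5/2 −u''(x) v(x) dx = ∫_0^5/2 f(x) v(x) dx.
Integrate the LHS by parts once:
  ∫_0^5/2 −u'' v dx = −[u'(x) v(x)]_0^5/2 + ∫_0^5/2 u'(x) v'(x) dx.
Thus ∫_0^5/2 u'(x) v'(x) dx = ∫_0^5/2 f(x) v(x) dx + [u'(x) v(x)]_0^5/2.
Choose V so that boundary terms are either known or forced to vanish.
Mixed BC: u(0) = 0 (Dirichlet) and u'(5/2) = 0 (Neumann). Define V = {v ∈ H^1(0, 5/2) : v(0) = 0}. Then [u' v]_0^5/2 = u'(5/2)·v(5/2) − u'(0)·0 = 0.
Weak formulation: find u (satisfying any essential BC) such that ∫_0^5/2 u'(x) v'(x) dx = ∫_0^5/2 f v dx for all v ∈ V (Dirichlet at 0 absorbed into V; the Neumann datum at x = 5/2 is zero, so no boundary term remains).
Substituting f(x) = 5*sin(6*π*x/5), the right-hand side is ∫_0^5/2 (5*sin(6*π*x/5)) v dx.


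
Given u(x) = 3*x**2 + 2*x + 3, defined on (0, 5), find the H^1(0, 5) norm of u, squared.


||u||_{H^1}^2 = 31295/3

The H^1 norm (squared) on an interval (0, L) is
  ||u||_{H^1}^2 = ∫_0^L u(x)^2 dx + ∫_0^L u'(x)^2 dx.
Compute u'(x) = 6*x + 2.
Then u(x)^2 = 9*x**4 + 12*x**3 + 22*x**2 + 12*x + 9 and u'(x)^2 = 36*x**2 + 24*x + 4.
Integrate each monomial from 0 to 5 using ∫_0^5 c·x^n dx = c·5^(n+1)/(n+1):
  ∫_0^5 u(x)^2 dx = ∫_0^5 (9*x^4 + 12*x^3 + 22*x^2 + 12*x + 9) dx. Term by term:
    ∫_0^5 9*x^4 dx = 5625;  ∫_0^5 12*x^3 dx = 1875;  ∫_0^5 22*x^2 dx = 2750/3;
    ∫_0^5 12*x dx = 150;  ∫_0^5 9 dx = 45.
  Sum: 5625 + 1875 + 2750/3 + 150 + 45 = 25835/3.
  ∫_0^5 u'(x)^2 dx = ∫_0^5 (36*x^2 + 24*x + 4) dx. Term by term:
    ∫_0^5 36*x^2 dx = 1500;  ∫_0^5 24*x dx = 300;  ∫_0^5 4 dx = 20.
  Sum: 1500 + 300 + 20 = 1820.
Adding: ||u||_{H^1}^2 = 25835/3 + 1820 = 31295/3.


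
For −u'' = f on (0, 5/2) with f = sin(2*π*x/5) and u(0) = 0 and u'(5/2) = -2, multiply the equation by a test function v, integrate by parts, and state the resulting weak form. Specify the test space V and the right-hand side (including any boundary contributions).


V = {v ∈ H^1(0, 5/2) : v(0) = 0} (test functions vanish at x = 0 where u is specified); weak form: ∫_0^5/2 u'v' dx = ∫_0^5/2 (sin(2*π*x/5)) v dx − 2·v(5/2) for all v ∈ V.

Multiply both sides by a test function v and integrate from 0 to 5/2:
  ∫_0^5/2 −u''(x) v(x) dx = ∫_0^5/2 f(x) v(x) dx.
Integrate the LHS by parts once:
  ∫_0^5/2 −u'' v dx = −[u'(x) v(x)]_0^5/2 + ∫_0^5/2 u'(x) v'(x) dx.
Thus ∫_0^5/2 u'(x) v'(x) dx = ∫_0^5/2 f(x) v(x) dx + [u'(x) v(x)]_0^5/2.
Choose V so that boundary terms are either known or forced to vanish.
Mixed BC: u(0) = 0 (Dirichlet) and u'(5/2) = -2 (Neumann). Define V = {v ∈ H^1(0, 5/2) : v(0) = 0}. Then [u' v]_0^5/2 = u'(5/2)·v(5/2) − u'(0)·0 = − 2·v(5/2).
Weak formulation: find u (satisfying any essential BC) such that ∫_0^5/2 u'(x) v'(x) dx = ∫_0^5/2 f v dx − 2·v(5/2) for all v ∈ V (Dirichlet at 0 absorbed into V; Neumann datum at x = 5/2 contributes the boundary term).
Substituting f(x) = sin(2*π*x/5), the right-hand side is ∫_0^5/2 (sin(2*π*x/5)) v dx − 2·v(5/2).


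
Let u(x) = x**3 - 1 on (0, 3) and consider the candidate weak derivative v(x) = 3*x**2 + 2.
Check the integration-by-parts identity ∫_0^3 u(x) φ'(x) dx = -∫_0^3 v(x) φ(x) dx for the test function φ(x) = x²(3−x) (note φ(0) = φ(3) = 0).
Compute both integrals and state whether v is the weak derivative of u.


LHS = -729/10, RHS = -432/5. No, v is not the weak derivative of u.

u(x) = x**3 - 1, classical derivative u'(x) = 3*x**2.
φ(x) = x²(3−x), so φ'(x) = 3*x*(2 - x).
Note φ(0) = φ(3) = 0, so the boundary term u·φ vanishes.
LHS = ∫_0^3 u(x) φ'(x) dx = ∫_0^3 (-3*x^5 + 6*x^4 + 3*x^2 - 6*x) dx. Term by term:
  ∫_0^3 -3*x^5 dx = -729/2;  ∫_0^3 6*x^4 dx = 1458/5;  ∫_0^3 3*x^2 dx = 27;
  ∫_0^3 -6*x dx = -27.
Sum: -729/2 + 1458/5 + 27 − 27 = -729/10.
So LHS = -729/10.
∫_0^3 v(x) φ(x) dx = ∫_0^3 (-3*x^5 + 9*x^4 - 2*x^3 + 6*x^2) dx. Term by term:
  ∫_0^3 -3*x^5 dx = -729/2;  ∫_0^3 9*x^4 dx = 2187/5;  ∫_0^3 -2*x^3 dx = -81/2;
  ∫_0^3 6*x^2 dx = 54.
Sum: -729/2 + 2187/5 − 81/2 + 54 = 432/5.
So RHS = -∫_0^3 v(x) φ(x) dx = -432/5.
LHS − RHS = 27/2 ≠ 0, so the identity fails.
(For a valid weak derivative the identity must hold for EVERY test function, in particular this one. The failure shows v is NOT the weak derivative of u.)
Correct weak derivative would be u'(x) = 3*x**2.


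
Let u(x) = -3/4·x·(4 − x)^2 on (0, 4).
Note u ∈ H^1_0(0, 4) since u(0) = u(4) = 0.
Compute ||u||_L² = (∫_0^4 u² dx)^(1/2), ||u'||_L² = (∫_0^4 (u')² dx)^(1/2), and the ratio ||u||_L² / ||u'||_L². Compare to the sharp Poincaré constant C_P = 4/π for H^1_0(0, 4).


||u||_L² / ||u'||_L² = 2*sqrt(14)/7 < C_P = 4/π.

u(x) = -3/4·x·(4 − x)^2, so u'(x) = 3*(4 - 3*x)*(x/4 - 1).
u(x) = -3/4·x·(4 − x)^2 vanishes at x = 0 and x = 4, so u ∈ H^1_0(0, 4). Differentiate via the product rule and integrate the resulting polynomials term by term.
  ∫_0^4 u² dx = ∫_0^4 (9*x^6/16 - 9*x^5 + 54*x^4 - 144*x^3 + 144*x^2) dx. Term by term:
    ∫_0^4 9*x^6/16 dx = 9216/7;  ∫_0^4 -9*x^5 dx = -6144;  ∫_0^4 54*x^4 dx = 55296/5;
    ∫_0^4 -144*x^3 dx = -9216;  ∫_0^4 144*x^2 dx = 3072.
  Sum: 9216/7 − 6144 + 55296/5 − 9216 + 3072 = 3072/35.
  ∫_0^4 (u')² dx = ∫_0^4 (81*x^4/16 - 54*x^3 + 198*x^2 - 288*x + 144) dx. Term by term:
    ∫_0^4 81*x^4/16 dx = 5184/5;  ∫_0^4 -54*x^3 dx = -3456;  ∫_0^4 198*x^2 dx = 4224;
    ∫_0^4 -288*x dx = -2304;  ∫_0^4 144 dx = 576.
  Sum: 5184/5 − 3456 + 4224 − 2304 + 576 = 384/5.
∫_0^4 u² dx = 3072/35, so ||u||_L² = 32*sqrt(105)/35.
∫_0^4 (u')² dx = 384/5, so ||u'||_L² = 8*sqrt(30)/5.
Ratio ||u||_L² / ||u'||_L² = 2*sqrt(14)/7.
Sharp Poincaré constant on H^1_0(0, 4) is C_P = L/π = 4/π, achieved by sin(π/4·x).
A polynomial bump cannot attain the sharp Poincaré constant (only the first sine eigenfunction does), so the ratio is strictly less than C_P, consistent with ||u||_L² ≤ C_P ||u'||_L².


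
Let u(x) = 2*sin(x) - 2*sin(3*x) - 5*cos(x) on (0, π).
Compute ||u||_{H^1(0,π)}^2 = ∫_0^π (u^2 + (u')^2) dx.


||u||_{H^1(0,π)}^2 = 49*π

u'(x) = 5*sin(x) + 2*cos(x) - 6*cos(3*x).
Expand u² and (u')² and integrate term by term on (0, π), using: for integers n ≥ 1, ∫_0^π sin²(nx) dx = ∫_0^π cos²(nx) dx = π/2; for n ≠ n', ∫_0^π sin(nx)sin(n'x) dx = ∫_0^π cos(nx)cos(n'x) dx = 0; and by product-to-sum, ∫_0^π sin(nx)cos(n'x) dx = ½∫_0^π [sin((n+n')x) + sin((n−n')x)] dx, which is 0 when n+n' is even and 2n/(n²−n'²) when n+n' is odd (it need not vanish on (0, π)).
  u² squared terms: (-5)²·∫cos(x)² dx = 25·π/2 = 25*π/2;  (-2)²·∫sin(3x)² dx = 4·π/2 = 2*π;  (2)²·∫sin(x)² dx = 4·π/2 = 2*π.
  u² cross terms: 2·(-5)·(-2)·∫cos(x)·sin(3x) dx = 20·(0) = 0;  2·(-5)·(2)·∫cos(x)·sin(x) dx = -20·(0) = 0;  2·(-2)·(2)·∫sin(3x)·sin(x) dx = -8·(0) = 0.
  So ∫_0^π u² dx = 25*π/2 + 2*π + 2*π + 0 + 0 + 0 = 33*π/2.
  (u')² squared terms: (-6)²·∫cos(3x)² dx = 36·π/2 = 18*π;  (2)²·∫cos(x)² dx = 4·π/2 = 2*π;  (5)²·∫sin(x)² dx = 25·π/2 = 25*π/2.
  (u')² cross terms: 2·(-6)·(2)·∫cos(3x)·cos(x) dx = -24·(0) = 0;  2·(-6)·(5)·∫cos(3x)·sin(x) dx = -60·(0) = 0;  2·(2)·(5)·∫cos(x)·sin(x) dx = 20·(0) = 0.
  So ∫_0^π (u')² dx = 18*π + 2*π + 25*π/2 + 0 + 0 + 0 = 65*π/2.
||u||_{H^1}^2 = (33*π/2) + (65*π/2) = 49*π.


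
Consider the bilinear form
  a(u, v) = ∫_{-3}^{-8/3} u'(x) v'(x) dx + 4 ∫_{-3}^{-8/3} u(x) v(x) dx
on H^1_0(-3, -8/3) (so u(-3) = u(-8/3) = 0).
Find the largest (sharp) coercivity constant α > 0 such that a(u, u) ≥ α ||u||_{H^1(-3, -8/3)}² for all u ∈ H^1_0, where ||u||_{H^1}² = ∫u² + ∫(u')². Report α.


α = 1

Coercivity of a(·,·) on H^1_0(-3, -8/3) means a(u, u) ≥ α ||u||_{H^1}² for every u ∈ H^1_0.
The interval has length L = 1/3, and Poincaré/coercivity depend only on L. Here a(u, u) = ∫(u')² + (4)·∫u².
Here c = 4 ≥ 1, so a(u,u) = ∫(u')² + c∫u² ≥ ∫(u')² + ∫u² = ||u||_{H^1}², i.e. α = 1 works. No larger α is possible: a(u,u) ≥ α||u||_{H^1}² means (1−α)∫(u')² ≥ (α−c)∫u², and for the modes u_n = sin(nπ(x−x₀)/L) (x₀ the left endpoint) one has ∫u_n²/∫(u_n')² = (L/(nπ))² → 0, so a(u_n,u_n)/||u_n||_{H^1}² → 1. Hence the optimal constant is α = 1.
Therefore α = 1.


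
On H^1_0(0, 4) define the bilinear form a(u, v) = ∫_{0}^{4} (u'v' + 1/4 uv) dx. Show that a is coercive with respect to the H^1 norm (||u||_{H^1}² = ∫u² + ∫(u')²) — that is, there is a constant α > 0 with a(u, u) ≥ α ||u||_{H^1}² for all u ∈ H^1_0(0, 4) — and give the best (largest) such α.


α = (4 + π^2)/(π^2 + 16)

Coercivity of a(·,·) on H^1_0(0, 4) means a(u, u) ≥ α ||u||_{H^1}² for every u ∈ H^1_0.
The interval has length L = 4, and Poincaré/coercivity depend only on L. Here a(u, u) = ∫(u')² + (1/4)·∫u².
Here 0 < c = 1/4 < 1. The condition a(u,u) ≥ α||u||_{H^1}² reads (1−α)∫(u')² ≥ (α−c)∫u². Any admissible α is ≤ 1 (rapidly oscillating u have ∫u²/∫(u')² → 0), and α = 1 would force 0 ≥ (1−c)∫u², impossible since c < 1; so 1−α > 0. By the sharp Poincaré inequality on H^1_0 of an interval of length L, ∫(u')² ≥ (π/L)²∫u² with equality for the first sine mode sin(π(x−x₀)/L) (x₀ the left endpoint), so the inequality holds for all u iff (1−α)(π/L)² ≥ α − c, i.e. α ≤ ((π/L)² + c)/((π/L)² + 1) = (1 + c(L/π)²)/(1 + (L/π)²). With (π/L)² = π^2/16 and c = 1/4, the largest admissible constant is α = ((π/L)² + c)/((π/L)² + 1).
Simplifying, α = (4 + π^2)/(π^2 + 16).


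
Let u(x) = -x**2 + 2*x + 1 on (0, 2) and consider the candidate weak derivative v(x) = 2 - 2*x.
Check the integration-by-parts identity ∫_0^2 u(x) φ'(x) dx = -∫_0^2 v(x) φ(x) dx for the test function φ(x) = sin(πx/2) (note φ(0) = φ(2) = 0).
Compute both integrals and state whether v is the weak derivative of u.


LHS = 0, RHS = 0. Yes, v = u' weakly.

u(x) = -x**2 + 2*x + 1, classical derivative u'(x) = 2 - 2*x.
φ(x) = sin(πx/2), so φ'(x) = π*cos(π*x/2)/2.
Note φ(0) = φ(2) = 0, so the boundary term u·φ vanishes.
LHS = ∫_0^2 u(x) φ'(x) dx = ∫_0^2 (-π*x^2*cos(π*x/2)/2 + π*x*cos(π*x/2) + π*cos(π*x/2)/2) dx. Term by term:
  ∫_0^2 π*cos(π*x/2)/2 dx = 0;  ∫_0^2 π*x*cos(π*x/2) dx = -8/π;  ∫_0^2 -π*x^2*cos(π*x/2)/2 dx = 8/π.
Sum: 0 − 8/π + 8/π = 0.
So LHS = 0.
∫_0^2 v(x) φ(x) dx = ∫_0^2 (-2*x*sin(π*x/2) + 2*sin(π*x/2)) dx. Term by term:
  ∫_0^2 2*sin(π*x/2) dx = 8/π;  ∫_0^2 -2*x*sin(π*x/2) dx = -8/π.
Sum: 8/π − 8/π = 0.
So RHS = -∫_0^2 v(x) φ(x) dx = 0.
LHS = RHS, so the identity holds for this test φ.
Moreover u is smooth here and v(x) = u'(x) = 2 - 2*x pointwise, so the identity holds for every test function. Hence v is the weak derivative of u.


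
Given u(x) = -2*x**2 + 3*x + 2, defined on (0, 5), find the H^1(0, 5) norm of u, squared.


||u||_{H^1}^2 = 3745/3

The H^1 norm (squared) on an interval (0, L) is
  ||u||_{H^1}^2 = ∫_0^L u(x)^2 dx + ∫_0^L u'(x)^2 dx.
Compute u'(x) = 3 - 4*x.
Then u(x)^2 = 4*x**4 - 12*x**3 + x**2 + 12*x + 4 and u'(x)^2 = 16*x**2 - 24*x + 9.
Integrate each monomial from 0 to 5 using ∫_0^5 c·x^n dx = c·5^(n+1)/(n+1):
  ∫_0^5 u(x)^2 dx = ∫_0^5 (4*x^4 - 12*x^3 + x^2 + 12*x + 4) dx. Term by term:
    ∫_0^5 4*x^4 dx = 2500;  ∫_0^5 -12*x^3 dx = -1875;  ∫_0^5 x^2 dx = 125/3;
    ∫_0^5 12*x dx = 150;  ∫_0^5 4 dx = 20.
  Sum: 2500 − 1875 + 125/3 + 150 + 20 = 2510/3.
  ∫_0^5 u'(x)^2 dx = ∫_0^5 (16*x^2 - 24*x + 9) dx. Term by term:
    ∫_0^5 16*x^2 dx = 2000/3;  ∫_0^5 -24*x dx = -300;  ∫_0^5 9 dx = 45.
  Sum: 2000/3 − 300 + 45 = 1235/3.
Adding: ||u||_{H^1}^2 = 2510/3 + 1235/3 = 3745/3.


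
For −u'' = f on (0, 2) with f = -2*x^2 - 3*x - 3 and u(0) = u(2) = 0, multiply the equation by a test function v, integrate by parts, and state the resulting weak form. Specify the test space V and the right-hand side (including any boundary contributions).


V = H^1_0(0, 2) (so v(0) = v(2) = 0); weak form: ∫_0^2 u'v' dx = ∫_0^2 (-2*x^2 - 3*x - 3) v dx for all v ∈ V.

Multiply both sides by a test function v and integrate from 0 to 2:
  ∫_0^2 −u''(x) v(x) dx = ∫_0^2 f(x) v(x) dx.
Integrate the LHS by parts once:
  ∫_0^2 −u'' v dx = −[u'(x) v(x)]_0^2 + ∫_0^2 u'(x) v'(x) dx.
Thus ∫_0^2 u'(x) v'(x) dx = ∫_0^2 f(x) v(x) dx + [u'(x) v(x)]_0^2.
Choose V so that boundary terms are either known or forced to vanish.
u is Dirichlet: u(0) = u(2) = 0. Let V = H^1_0(0, 2); then v(0) = v(2) = 0, and [u' v]_0^2 = 0.
Weak formulation: find u (satisfying any essential BC) such that ∫_0^2 u'(x) v'(x) dx = ∫_0^2 f v dx for all v ∈ V.
Substituting f(x) = -2*x^2 - 3*x - 3, the right-hand side is ∫_0^2 (-2*x^2 - 3*x - 3) v dx.


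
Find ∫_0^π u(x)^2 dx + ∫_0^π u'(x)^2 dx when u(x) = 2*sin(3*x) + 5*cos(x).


||u||_{H^1(0,π)}^2 = 45*π

u'(x) = -5*sin(x) + 6*cos(3*x).
Expand u² and (u')² and integrate term by term on (0, π), using: for integers n ≥ 1, ∫_0^π sin²(nx) dx = ∫_0^π cos²(nx) dx = π/2; for n ≠ n', ∫_0^π sin(nx)sin(n'x) dx = ∫_0^π cos(nx)cos(n'x) dx = 0; and by product-to-sum, ∫_0^π sin(nx)cos(n'x) dx = ½∫_0^π [sin((n+n')x) + sin((n−n')x)] dx, which is 0 when n+n' is even and 2n/(n²−n'²) when n+n' is odd (it need not vanish on (0, π)).
  u² squared terms: (2)²·∫sin(3x)² dx = 4·π/2 = 2*π;  (5)²·∫cos(x)² dx = 25·π/2 = 25*π/2.
  u² cross terms: 2·(2)·(5)·∫sin(3x)·cos(x) dx = 20·(0) = 0.
  So ∫_0^π u² dx = 2*π + 25*π/2 + 0 = 29*π/2.
  (u')² squared terms: (-5)²·∫sin(x)² dx = 25·π/2 = 25*π/2;  (6)²·∫cos(3x)² dx = 36·π/2 = 18*π.
  (u')² cross terms: 2·(-5)·(6)·∫sin(x)·cos(3x) dx = -60·(0) = 0.
  So ∫_0^π (u')² dx = 25*π/2 + 18*π + 0 = 61*π/2.
||u||_{H^1}^2 = (29*π/2) + (61*π/2) = 45*π.


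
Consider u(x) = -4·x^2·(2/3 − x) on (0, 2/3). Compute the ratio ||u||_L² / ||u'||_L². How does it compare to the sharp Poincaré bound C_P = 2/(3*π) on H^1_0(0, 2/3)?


||u||_L² / ||u'||_L² = sqrt(14)/21 < C_P = 2/(3*π).

u(x) = -4·x^2·(2/3 − x), so u'(x) = 4*x*(9*x - 4)/3.
u(x) = -4·x^2·(2/3 − x) vanishes at x = 0 and x = 2/3, so u ∈ H^1_0(0, 2/3). Differentiate via the product rule and integrate the resulting polynomials term by term.
  ∫_0^2/3 u² dx = ∫_0^2/3 (16*x^6 - 64*x^5/3 + 64*x^4/9) dx. Term by term:
    ∫_0^2/3 16*x^6 dx = 2048/15309;  ∫_0^2/3 -64*x^5/3 dx = -2048/6561;  ∫_0^2/3 64*x^4/9 dx = 2048/10935.
  Sum: 2048/15309 − 2048/6561 + 2048/10935 = 2048/229635.
  ∫_0^2/3 (u')² dx = ∫_0^2/3 (144*x^4 - 128*x^3 + 256*x^2/9) dx. Term by term:
    ∫_0^2/3 144*x^4 dx = 512/135;  ∫_0^2/3 -128*x^3 dx = -512/81;  ∫_0^2/3 256*x^2/9 dx = 2048/729.
  Sum: 512/135 − 512/81 + 2048/729 = 1024/3645.
∫_0^2/3 u² dx = 2048/229635, so ||u||_L² = 32*sqrt(70)/2835.
∫_0^2/3 (u')² dx = 1024/3645, so ||u'||_L² = 32*sqrt(5)/135.
Ratio ||u||_L² / ||u'||_L² = sqrt(14)/21.
Sharp Poincaré constant on H^1_0(0, 2/3) is C_P = L/π = 2/(3*π), achieved by sin(3*π/2·x).
A polynomial bump cannot attain the sharp Poincaré constant (only the first sine eigenfunction does), so the ratio is strictly less than C_P, consistent with ||u||_L² ≤ C_P ||u'||_L².


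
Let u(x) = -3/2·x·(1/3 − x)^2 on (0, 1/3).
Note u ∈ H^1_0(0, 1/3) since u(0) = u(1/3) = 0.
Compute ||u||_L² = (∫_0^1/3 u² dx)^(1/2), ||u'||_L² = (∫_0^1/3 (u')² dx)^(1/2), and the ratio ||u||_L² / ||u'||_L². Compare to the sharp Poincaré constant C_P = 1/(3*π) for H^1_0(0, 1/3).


||u||_L² / ||u'||_L² = sqrt(14)/42 < C_P = 1/(3*π).

u(x) = -3/2·x·(1/3 − x)^2, so u'(x) = (1 - 9*x)*(3*x - 1)/6.
u(x) = -3/2·x·(1/3 − x)^2 vanishes at x = 0 and x = 1/3, so u ∈ H^1_0(0, 1/3). Differentiate via the product rule and integrate the resulting polynomials term by term.
  ∫_0^1/3 u² dx = ∫_0^1/3 (9*x^6/4 - 3*x^5 + 3*x^4/2 - x^3/3 + x^2/36) dx. Term by term:
    ∫_0^1/3 9*x^6/4 dx = 1/6804;  ∫_0^1/3 -3*x^5 dx = -1/1458;  ∫_0^1/3 3*x^4/2 dx = 1/810;
    ∫_0^1/3 -x^3/3 dx = -1/972;  ∫_0^1/3 x^2/36 dx = 1/2916.
  Sum: 1/6804 − 1/1458 + 1/810 − 1/972 + 1/2916 = 1/102060.
  ∫_0^1/3 (u')² dx = ∫_0^1/3 (81*x^4/4 - 18*x^3 + 11*x^2/2 - 2*x/3 + 1/36) dx. Term by term:
    ∫_0^1/3 81*x^4/4 dx = 1/60;  ∫_0^1/3 -18*x^3 dx = -1/18;  ∫_0^1/3 11*x^2/2 dx = 11/162;
    ∫_0^1/3 -2*x/3 dx = -1/27;  ∫_0^1/3 1/36 dx = 1/108.
  Sum: 1/60 − 1/18 + 11/162 − 1/27 + 1/108 = 1/810.
∫_0^1/3 u² dx = 1/102060, so ||u||_L² = sqrt(35)/1890.
∫_0^1/3 (u')² dx = 1/810, so ||u'||_L² = sqrt(10)/90.
Ratio ||u||_L² / ||u'||_L² = sqrt(14)/42.
Sharp Poincaré constant on H^1_0(0, 1/3) is C_P = L/π = 1/(3*π), achieved by sin(3*π·x).
A polynomial bump cannot attain the sharp Poincaré constant (only the first sine eigenfunction does), so the ratio is strictly less than C_P, consistent with ||u||_L² ≤ C_P ||u'||_L².


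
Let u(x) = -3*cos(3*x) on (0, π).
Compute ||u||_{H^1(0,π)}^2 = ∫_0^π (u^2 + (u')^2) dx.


||u||_{H^1(0,π)}^2 = 45*π

u'(x) = 9*sin(3*x).
Expand u² and (u')² and integrate term by term on (0, π), using: for integers n ≥ 1, ∫_0^π sin²(nx) dx = ∫_0^π cos²(nx) dx = π/2; for n ≠ n', ∫_0^π sin(nx)sin(n'x) dx = ∫_0^π cos(nx)cos(n'x) dx = 0; and by product-to-sum, ∫_0^π sin(nx)cos(n'x) dx = ½∫_0^π [sin((n+n')x) + sin((n−n')x)] dx, which is 0 when n+n' is even and 2n/(n²−n'²) when n+n' is odd (it need not vanish on (0, π)).
  u² squared terms: (-3)²·∫cos(3x)² dx = 9·π/2 = 9*π/2.
  So ∫_0^π u² dx = 9*π/2.
  (u')² squared terms: (9)²·∫sin(3x)² dx = 81·π/2 = 81*π/2.
  So ∫_0^π (u')² dx = 81*π/2.
||u||_{H^1}^2 = (9*π/2) + (81*π/2) = 45*π.


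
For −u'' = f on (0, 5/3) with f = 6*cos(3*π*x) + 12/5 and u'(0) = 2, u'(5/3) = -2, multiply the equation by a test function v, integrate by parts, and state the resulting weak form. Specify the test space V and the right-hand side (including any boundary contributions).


V = H^1(0, 5/3) (v unrestricted at boundary; u is determined up to an additive constant); weak form: ∫_0^5/3 u'v' dx = ∫_0^5/3 (6*cos(3*π*x) + 12/5) v dx − 2·v(5/3) − 2·v(0) for all v ∈ V.

Multiply both sides by a test function v and integrate from 0 to 5/3:
  ∫_0^5/3 −u''(x) v(x) dx = ∫_0^5/3 f(x) v(x) dx.
Integrate the LHS by parts once:
  ∫_0^5/3 −u'' v dx = −[u'(x) v(x)]_0^5/3 + ∫_0^5/3 u'(x) v'(x) dx.
Thus ∫_0^5/3 u'(x) v'(x) dx = ∫_0^5/3 f(x) v(x) dx + [u'(x) v(x)]_0^5/3.
Choose V so that boundary terms are either known or forced to vanish.
u has inhomogeneous Neumann u'(0) = 2, u'(5/3) = -2. [u' v]_0^5/3 = (-2)·v(5/3) − (2)·v(0) = − 2·v(5/3) − 2·v(0). Take V = H^1(0, 5/3); boundary term becomes part of RHS.
Weak formulation: find u (satisfying any essential BC) such that ∫_0^5/3 u'(x) v'(x) dx = ∫_0^5/3 f v dx − 2·v(5/3) − 2·v(0) for all v ∈ V (Neumann data are natural BCs: they enter the RHS as boundary terms).
Substituting f(x) = 6*cos(3*π*x) + 12/5, the right-hand side is ∫_0^5/3 (6*cos(3*π*x) + 12/5) v dx − 2·v(5/3) − 2·v(0).
Compatibility check (pure Neumann): taking v ≡ 1 ∈ V gives 0 = ∫_0^5/3 f dx + (-2) − (2), i.e. ∫_0^5/3 f dx must equal u'(0) − u'(5/3) = 4. Indeed ∫_0^5/3 (6*cos(3*π*x) + 12/5) dx = 4, so the data are compatible. The solution is then unique only up to an additive constant (fix it e.g. by requiring ∫_0^5/3 u dx = 0).


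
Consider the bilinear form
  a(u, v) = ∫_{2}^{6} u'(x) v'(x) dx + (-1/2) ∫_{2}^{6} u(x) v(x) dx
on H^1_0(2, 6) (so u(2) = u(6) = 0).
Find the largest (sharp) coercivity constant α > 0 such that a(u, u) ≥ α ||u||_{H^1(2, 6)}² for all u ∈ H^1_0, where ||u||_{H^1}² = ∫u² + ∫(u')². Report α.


α = (-8 + π^2)/(π^2 + 16)

Coercivity of a(·,·) on H^1_0(2, 6) means a(u, u) ≥ α ||u||_{H^1}² for every u ∈ H^1_0.
The interval has length L = 4, and Poincaré/coercivity depend only on L. Here a(u, u) = ∫(u')² + (-1/2)·∫u².
Here c = -1/2 < 0 with |c| < (π/L)² = π^2/16, so coercivity still holds. The condition a(u,u) ≥ α||u||_{H^1}² reads (1−α)∫(u')² ≥ (α−c)∫u². Any admissible α is ≤ 1 (rapidly oscillating u have ∫u²/∫(u')² → 0), and α = 1 would force 0 ≥ (1−c)∫u², impossible since c < 1; so 1−α > 0. By the sharp Poincaré inequality on H^1_0 of an interval of length L, ∫(u')² ≥ (π/L)²∫u² with equality for the first sine mode sin(π(x−x₀)/L) (x₀ the left endpoint), so the inequality holds for all u iff (1−α)(π/L)² ≥ α − c, i.e. α ≤ ((π/L)² + c)/((π/L)² + 1) = (1 + c(L/π)²)/(1 + (L/π)²). (Direct route, valid since c ≤ 0: Poincaré gives c∫u² ≥ c(L/π)²∫(u')², so a(u,u) ≥ (1 + c(L/π)²)∫(u')², while ||u||_{H^1}² ≤ (1 + (L/π)²)∫(u')²; dividing yields the same α.) With (π/L)² = π^2/16 and c = -1/2, the largest admissible constant is α = ((π/L)² + c)/((π/L)² + 1).
Simplifying, α = (-8 + π^2)/(π^2 + 16).


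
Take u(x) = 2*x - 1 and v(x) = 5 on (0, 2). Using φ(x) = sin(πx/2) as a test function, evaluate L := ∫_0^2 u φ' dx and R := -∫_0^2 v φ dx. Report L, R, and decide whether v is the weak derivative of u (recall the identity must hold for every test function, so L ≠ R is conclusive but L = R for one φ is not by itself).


LHS = -8/π, RHS = -20/π. No, v is not the weak derivative of u.

u(x) = 2*x - 1, classical derivative u'(x) = 2.
φ(x) = sin(πx/2), so φ'(x) = π*cos(π*x/2)/2.
Note φ(0) = φ(2) = 0, so the boundary term u·φ vanishes.
LHS = ∫_0^2 u(x) φ'(x) dx = ∫_0^2 (π*x*cos(π*x/2) - π*cos(π*x/2)/2) dx. Term by term:
  ∫_0^2 -π*cos(π*x/2)/2 dx = 0;  ∫_0^2 π*x*cos(π*x/2) dx = -8/π.
Sum: 0 − 8/π = -8/π.
So LHS = -8/π.
∫_0^2 v(x) φ(x) dx = ∫_0^2 (5*sin(π*x/2)) dx. Term by term:
  ∫_0^2 5*sin(π*x/2) dx = 20/π.
So RHS = -∫_0^2 v(x) φ(x) dx = -20/π.
LHS − RHS = 12/π ≠ 0, so the identity fails.
(For a valid weak derivative the identity must hold for EVERY test function, in particular this one. The failure shows v is NOT the weak derivative of u.)
Correct weak derivative would be u'(x) = 2.


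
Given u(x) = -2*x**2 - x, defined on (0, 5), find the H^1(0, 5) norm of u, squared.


||u||_{H^1}^2 = 11815/3

The H^1 norm (squared) on an interval (0, L) is
  ||u||_{H^1}^2 = ∫_0^L u(x)^2 dx + ∫_0^L u'(x)^2 dx.
Compute u'(x) = -4*x - 1.
Then u(x)^2 = 4*x**4 + 4*x**3 + x**2 and u'(x)^2 = 16*x**2 + 8*x + 1.
Integrate each monomial from 0 to 5 using ∫_0^5 c·x^n dx = c·5^(n+1)/(n+1):
  ∫_0^5 u(x)^2 dx = ∫_0^5 (4*x^4 + 4*x^3 + x^2) dx. Term by term:
    ∫_0^5 4*x^4 dx = 2500;  ∫_0^5 4*x^3 dx = 625;  ∫_0^5 x^2 dx = 125/3.
  Sum: 2500 + 625 + 125/3 = 9500/3.
  ∫_0^5 u'(x)^2 dx = ∫_0^5 (16*x^2 + 8*x + 1) dx. Term by term:
    ∫_0^5 16*x^2 dx = 2000/3;  ∫_0^5 8*x dx = 100;  ∫_0^5 1 dx = 5.
  Sum: 2000/3 + 100 + 5 = 2315/3.
Adding: ||u||_{H^1}^2 = 9500/3 + 2315/3 = 11815/3.


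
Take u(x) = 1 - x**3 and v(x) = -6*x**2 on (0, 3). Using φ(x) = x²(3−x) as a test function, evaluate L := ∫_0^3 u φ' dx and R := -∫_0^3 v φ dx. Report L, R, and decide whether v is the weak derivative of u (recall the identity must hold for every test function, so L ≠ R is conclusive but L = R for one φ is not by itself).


LHS = 729/10, RHS = 729/5. No, v is not the weak derivative of u.

u(x) = 1 - x**3, classical derivative u'(x) = -3*x**2.
φ(x) = x²(3−x), so φ'(x) = 3*x*(2 - x).
Note φ(0) = φ(3) = 0, so the boundary term u·φ vanishes.
LHS = ∫_0^3 u(x) φ'(x) dx = ∫_0^3 (3*x^5 - 6*x^4 - 3*x^2 + 6*x) dx. Term by term:
  ∫_0^3 3*x^5 dx = 729/2;  ∫_0^3 -6*x^4 dx = -1458/5;  ∫_0^3 -3*x^2 dx = -27;
  ∫_0^3 6*x dx = 27.
Sum: 729/2 − 1458/5 − 27 + 27 = 729/10.
So LHS = 729/10.
∫_0^3 v(x) φ(x) dx = ∫_0^3 (6*x^5 - 18*x^4) dx. Term by term:
  ∫_0^3 6*x^5 dx = 729;  ∫_0^3 -18*x^4 dx = -4374/5.
Sum: 729 − 4374/5 = -729/5.
So RHS = -∫_0^3 v(x) φ(x) dx = 729/5.
LHS − RHS = -729/10 ≠ 0, so the identity fails.
(For a valid weak derivative the identity must hold for EVERY test function, in particular this one. The failure shows v is NOT the weak derivative of u.)
Correct weak derivative would be u'(x) = -3*x**2.


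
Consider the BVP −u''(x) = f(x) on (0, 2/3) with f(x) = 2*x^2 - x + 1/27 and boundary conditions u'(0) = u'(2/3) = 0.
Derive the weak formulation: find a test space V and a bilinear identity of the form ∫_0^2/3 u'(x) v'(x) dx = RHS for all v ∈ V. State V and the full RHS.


V = H^1(0, 2/3) (no boundary constraint on v; u is determined up to an additive constant); weak form: ∫_0^2/3 u'v' dx = ∫_0^2/3 (2*x^2 - x + 1/27) v dx for all v ∈ V.

Multiply both sides by a test function v and integrate from 0 to 2/3:
  ∫_0^2/3 −u''(x) v(x) dx = ∫_0^2/3 f(x) v(x) dx.
Integrate the LHS by parts once:
  ∫_0^2/3 −u'' v dx = −[u'(x) v(x)]_0^2/3 + ∫_0^2/3 u'(x) v'(x) dx.
Thus ∫_0^2/3 u'(x) v'(x) dx = ∫_0^2/3 f(x) v(x) dx + [u'(x) v(x)]_0^2/3.
Choose V so that boundary terms are either known or forced to vanish.
u has homogeneous Neumann: u'(0) = u'(2/3) = 0. So [u' v]_0^2/3 = 0·v(2/3) − 0·v(0) = 0 for any v; take V = H^1(0, 2/3).
Weak formulation: find u (satisfying any essential BC) such that ∫_0^2/3 u'(x) v'(x) dx = ∫_0^2/3 f v dx for all v ∈ V (homogeneous Neumann, so boundary terms vanish).
Substituting f(x) = 2*x^2 - x + 1/27, the right-hand side is ∫_0^2/3 (2*x^2 - x + 1/27) v dx.
Compatibility check (pure Neumann): taking v ≡ 1 ∈ V gives 0 = ∫_0^2/3 f dx + (0) − (0), i.e. ∫_0^2/3 f dx must equal u'(0) − u'(2/3) = 0. Indeed ∫_0^2/3 (2*x^2 - x + 1/27) dx = 0, so the data are compatible. The solution is then unique only up to an additive constant (fix it e.g. by requiring ∫_0^2/3 u dx = 0).


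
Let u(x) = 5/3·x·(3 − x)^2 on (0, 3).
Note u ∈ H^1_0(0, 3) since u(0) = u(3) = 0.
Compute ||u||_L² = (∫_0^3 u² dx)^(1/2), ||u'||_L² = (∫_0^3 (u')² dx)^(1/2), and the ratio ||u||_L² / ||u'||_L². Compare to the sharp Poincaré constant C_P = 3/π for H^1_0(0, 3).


||u||_L² / ||u'||_L² = 3*sqrt(14)/14 < C_P = 3/π.

u(x) = 5/3·x·(3 − x)^2, so u'(x) = 5*(x - 3)*(x - 1).
u(x) = 5/3·x·(3 − x)^2 vanishes at x = 0 and x = 3, so u ∈ H^1_0(0, 3). Differentiate via the product rule and integrate the resulting polynomials term by term.
  ∫_0^3 u² dx = ∫_0^3 (25*x^6/9 - 100*x^5/3 + 150*x^4 - 300*x^3 + 225*x^2) dx. Term by term:
    ∫_0^3 25*x^6/9 dx = 6075/7;  ∫_0^3 -100*x^5/3 dx = -4050;  ∫_0^3 150*x^4 dx = 7290;
    ∫_0^3 -300*x^3 dx = -6075;  ∫_0^3 225*x^2 dx = 2025.
  Sum: 6075/7 − 4050 + 7290 − 6075 + 2025 = 405/7.
  ∫_0^3 (u')² dx = ∫_0^3 (25*x^4 - 200*x^3 + 550*x^2 - 600*x + 225) dx. Term by term:
    ∫_0^3 25*x^4 dx = 1215;  ∫_0^3 -200*x^3 dx = -4050;  ∫_0^3 550*x^2 dx = 4950;
    ∫_0^3 -600*x dx = -2700;  ∫_0^3 225 dx = 675.
  Sum: 1215 − 4050 + 4950 − 2700 + 675 = 90.
∫_0^3 u² dx = 405/7, so ||u||_L² = 9*sqrt(35)/7.
∫_0^3 (u')² dx = 90, so ||u'||_L² = 3*sqrt(10).
Ratio ||u||_L² / ||u'||_L² = 3*sqrt(14)/14.
Sharp Poincaré constant on H^1_0(0, 3) is C_P = L/π = 3/π, achieved by sin(π/3·x).
A polynomial bump cannot attain the sharp Poincaré constant (only the first sine eigenfunction does), so the ratio is strictly less than C_P, consistent with ||u||_L² ≤ C_P ||u'||_L².


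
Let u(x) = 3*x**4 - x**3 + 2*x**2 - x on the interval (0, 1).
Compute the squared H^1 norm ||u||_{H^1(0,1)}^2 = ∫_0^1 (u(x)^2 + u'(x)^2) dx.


||u||_{H^1}^2 = 3203/140

The H^1 norm (squared) on an interval (0, L) is
  ||u||_{H^1}^2 = ∫_0^L u(x)^2 dx + ∫_0^L u'(x)^2 dx.
Compute u'(x) = 12*x**3 - 3*x**2 + 4*x - 1.
Then u(x)^2 = 9*x**8 - 6*x**7 + 13*x**6 - 10*x**5 + 6*x**4 - 4*x**3 + x**2 and u'(x)^2 = 144*x**6 - 72*x**5 + 105*x**4 - 48*x**3 + 22*x**2 - 8*x + 1.
Integrate each monomial from 0 to 1 using ∫_0^1 c·x^n dx = c·1^(n+1)/(n+1):
  ∫_0^1 u(x)^2 dx = ∫_0^1 (9*x^8 - 6*x^7 + 13*x^6 - 10*x^5 + 6*x^4 - 4*x^3 + x^2) dx. Term by term:
    ∫_0^1 9*x^8 dx = 1;  ∫_0^1 -6*x^7 dx = -3/4;  ∫_0^1 13*x^6 dx = 13/7;
    ∫_0^1 -10*x^5 dx = -5/3;  ∫_0^1 6*x^4 dx = 6/5;  ∫_0^1 -4*x^3 dx = -1;
    ∫_0^1 x^2 dx = 1/3.
  Sum: 1 − 3/4 + 13/7 − 5/3 + 6/5 − 1 + 1/3 = 409/420.
  ∫_0^1 u'(x)^2 dx = ∫_0^1 (144*x^6 - 72*x^5 + 105*x^4 - 48*x^3 + 22*x^2 - 8*x + 1) dx. Term by term:
    ∫_0^1 144*x^6 dx = 144/7;  ∫_0^1 -72*x^5 dx = -12;  ∫_0^1 105*x^4 dx = 21;
    ∫_0^1 -48*x^3 dx = -12;  ∫_0^1 22*x^2 dx = 22/3;  ∫_0^1 -8*x dx = -4;
    ∫_0^1 1 dx = 1.
  Sum: 144/7 − 12 + 21 − 12 + 22/3 − 4 + 1 = 460/21.
Adding: ||u||_{H^1}^2 = 409/420 + 460/21 = 3203/140.


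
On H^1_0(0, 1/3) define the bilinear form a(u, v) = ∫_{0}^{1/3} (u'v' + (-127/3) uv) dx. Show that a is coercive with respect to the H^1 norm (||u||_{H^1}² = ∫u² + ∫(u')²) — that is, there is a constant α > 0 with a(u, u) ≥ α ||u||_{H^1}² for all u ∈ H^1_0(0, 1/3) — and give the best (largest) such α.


α = (-127 + 27*π^2)/(3*(1 + 9*π^2))

Coercivity of a(·,·) on H^1_0(0, 1/3) means a(u, u) ≥ α ||u||_{H^1}² for every u ∈ H^1_0.
The interval has length L = 1/3, and Poincaré/coercivity depend only on L. Here a(u, u) = ∫(u')² + (-127/3)·∫u².
Here c = -127/3 < 0 with |c| < (π/L)² = 9*π^2, so coercivity still holds. The condition a(u,u) ≥ α||u||_{H^1}² reads (1−α)∫(u')² ≥ (α−c)∫u². Any admissible α is ≤ 1 (rapidly oscillating u have ∫u²/∫(u')² → 0), and α = 1 would force 0 ≥ (1−c)∫u², impossible since c < 1; so 1−α > 0. By the sharp Poincaré inequality on H^1_0 of an interval of length L, ∫(u')² ≥ (π/L)²∫u² with equality for the first sine mode sin(π(x−x₀)/L) (x₀ the left endpoint), so the inequality holds for all u iff (1−α)(π/L)² ≥ α − c, i.e. α ≤ ((π/L)² + c)/((π/L)² + 1) = (1 + c(L/π)²)/(1 + (L/π)²). (Direct route, valid since c ≤ 0: Poincaré gives c∫u² ≥ c(L/π)²∫(u')², so a(u,u) ≥ (1 + c(L/π)²)∫(u')², while ||u||_{H^1}² ≤ (1 + (L/π)²)∫(u')²; dividing yields the same α.) With (π/L)² = 9*π^2 and c = -127/3, the largest admissible constant is α = ((π/L)² + c)/((π/L)² + 1).
Simplifying, α = (-127 + 27*π^2)/(3*(1 + 9*π^2)).


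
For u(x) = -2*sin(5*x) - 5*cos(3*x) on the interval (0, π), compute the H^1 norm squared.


||u||_{H^1(0,π)}^2 = 177*π

u'(x) = 15*sin(3*x) - 10*cos(5*x).
Expand u² and (u')² and integrate term by term on (0, π), using: for integers n ≥ 1, ∫_0^π sin²(nx) dx = ∫_0^π cos²(nx) dx = π/2; for n ≠ n', ∫_0^π sin(nx)sin(n'x) dx = ∫_0^π cos(nx)cos(n'x) dx = 0; and by product-to-sum, ∫_0^π sin(nx)cos(n'x) dx = ½∫_0^π [sin((n+n')x) + sin((n−n')x)] dx, which is 0 when n+n' is even and 2n/(n²−n'²) when n+n' is odd (it need not vanish on (0, π)).
  u² squared terms: (-5)²·∫cos(3x)² dx = 25·π/2 = 25*π/2;  (-2)²·∫sin(5x)² dx = 4·π/2 = 2*π.
  u² cross terms: 2·(-5)·(-2)·∫cos(3x)·sin(5x) dx = 20·(0) = 0.
  So ∫_0^π u² dx = 25*π/2 + 2*π + 0 = 29*π/2.
  (u')² squared terms: (-10)²·∫cos(5x)² dx = 100·π/2 = 50*π;  (15)²·∫sin(3x)² dx = 225·π/2 = 225*π/2.
  (u')² cross terms: 2·(-10)·(15)·∫cos(5x)·sin(3x) dx = -300·(0) = 0.
  So ∫_0^π (u')² dx = 50*π + 225*π/2 + 0 = 325*π/2.
||u||_{H^1}^2 = (29*π/2) + (325*π/2) = 177*π.


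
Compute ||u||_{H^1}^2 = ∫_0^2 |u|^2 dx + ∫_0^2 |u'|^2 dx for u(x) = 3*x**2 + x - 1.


||u||_{H^1}^2 = 2824/15

The H^1 norm (squared) on an interval (0, L) is
  ||u||_{H^1}^2 = ∫_0^L u(x)^2 dx + ∫_0^L u'(x)^2 dx.
Compute u'(x) = 6*x + 1.
Then u(x)^2 = 9*x**4 + 6*x**3 - 5*x**2 - 2*x + 1 and u'(x)^2 = 36*x**2 + 12*x + 1.
Integrate each monomial from 0 to 2 using ∫_0^2 c·x^n dx = c·2^(n+1)/(n+1):
  ∫_0^2 u(x)^2 dx = ∫_0^2 (9*x^4 + 6*x^3 - 5*x^2 - 2*x + 1) dx. Term by term:
    ∫_0^2 9*x^4 dx = 288/5;  ∫_0^2 6*x^3 dx = 24;  ∫_0^2 -5*x^2 dx = -40/3;
    ∫_0^2 -2*x dx = -4;  ∫_0^2 1 dx = 2.
  Sum: 288/5 + 24 − 40/3 − 4 + 2 = 994/15.
  ∫_0^2 u'(x)^2 dx = ∫_0^2 (36*x^2 + 12*x + 1) dx. Term by term:
    ∫_0^2 36*x^2 dx = 96;  ∫_0^2 12*x dx = 24;  ∫_0^2 1 dx = 2.
  Sum: 96 + 24 + 2 = 122.
Adding: ||u||_{H^1}^2 = 994/15 + 122 = 2824/15.


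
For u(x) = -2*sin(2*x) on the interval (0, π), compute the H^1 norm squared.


||u||_{H^1(0,π)}^2 = 10*π

u'(x) = -4*cos(2*x).
Expand u² and (u')² and integrate term by term on (0, π), using: for integers n ≥ 1, ∫_0^π sin²(nx) dx = ∫_0^π cos²(nx) dx = π/2; for n ≠ n', ∫_0^π sin(nx)sin(n'x) dx = ∫_0^π cos(nx)cos(n'x) dx = 0; and by product-to-sum, ∫_0^π sin(nx)cos(n'x) dx = ½∫_0^π [sin((n+n')x) + sin((n−n')x)] dx, which is 0 when n+n' is even and 2n/(n²−n'²) when n+n' is odd (it need not vanish on (0, π)).
  u² squared terms: (-2)²·∫sin(2x)² dx = 4·π/2 = 2*π.
  So ∫_0^π u² dx = 2*π.
  (u')² squared terms: (-4)²·∫cos(2x)² dx = 16·π/2 = 8*π.
  So ∫_0^π (u')² dx = 8*π.
||u||_{H^1}^2 = (2*π) + (8*π) = 10*π.


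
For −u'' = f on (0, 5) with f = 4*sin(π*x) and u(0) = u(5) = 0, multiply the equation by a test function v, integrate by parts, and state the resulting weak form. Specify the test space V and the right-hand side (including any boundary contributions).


V = H^1_0(0, 5) (so v(0) = v(5) = 0); weak form: ∫_0^5 u'v' dx = ∫_0^5 (4*sin(π*x)) v dx for all v ∈ V.

Multiply both sides by a test function v and integrate from 0 to 5:
  ∫_0^5 −u''(x) v(x) dx = ∫_0^5 f(x) v(x) dx.
Integrate the LHS by parts once:
  ∫_0^5 −u'' v dx = −[u'(x) v(x)]_0^5 + ∫_0^5 u'(x) v'(x) dx.
Thus ∫_0^5 u'(x) v'(x) dx = ∫_0^5 f(x) v(x) dx + [u'(x) v(x)]_0^5.
Choose V so that boundary terms are either known or forced to vanish.
u is Dirichlet: u(0) = u(5) = 0. Let V = H^1_0(0, 5); then v(0) = v(5) = 0, and [u' v]_0^5 = 0.
Weak formulation: find u (satisfying any essential BC) such that ∫_0^5 u'(x) v'(x) dx = ∫_0^5 f v dx for all v ∈ V.
Substituting f(x) = 4*sin(π*x), the right-hand side is ∫_0^5 (4*sin(π*x)) v dx.


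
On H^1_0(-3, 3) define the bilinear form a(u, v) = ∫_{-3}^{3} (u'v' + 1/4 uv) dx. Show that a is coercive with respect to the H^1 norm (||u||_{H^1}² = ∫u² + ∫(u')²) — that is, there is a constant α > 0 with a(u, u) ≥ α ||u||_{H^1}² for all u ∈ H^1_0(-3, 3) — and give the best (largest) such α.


α = (9 + π^2)/(π^2 + 36)

Coercivity of a(·,·) on H^1_0(-3, 3) means a(u, u) ≥ α ||u||_{H^1}² for every u ∈ H^1_0.
The interval has length L = 6, and Poincaré/coercivity depend only on L. Here a(u, u) = ∫(u')² + (1/4)·∫u².
Here 0 < c = 1/4 < 1. The condition a(u,u) ≥ α||u||_{H^1}² reads (1−α)∫(u')² ≥ (α−c)∫u². Any admissible α is ≤ 1 (rapidly oscillating u have ∫u²/∫(u')² → 0), and α = 1 would force 0 ≥ (1−c)∫u², impossible since c < 1; so 1−α > 0. By the sharp Poincaré inequality on H^1_0 of an interval of length L, ∫(u')² ≥ (π/L)²∫u² with equality for the first sine mode sin(π(x−x₀)/L) (x₀ the left endpoint), so the inequality holds for all u iff (1−α)(π/L)² ≥ α − c, i.e. α ≤ ((π/L)² + c)/((π/L)² + 1) = (1 + c(L/π)²)/(1 + (L/π)²). With (π/L)² = π^2/36 and c = 1/4, the largest admissible constant is α = ((π/L)² + c)/((π/L)² + 1).
Simplifying, α = (9 + π^2)/(π^2 + 36).


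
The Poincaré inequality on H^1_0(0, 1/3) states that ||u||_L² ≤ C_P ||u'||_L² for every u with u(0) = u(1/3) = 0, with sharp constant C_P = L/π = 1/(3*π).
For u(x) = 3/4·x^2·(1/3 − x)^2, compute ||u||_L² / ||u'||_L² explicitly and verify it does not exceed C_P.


||u||_L² / ||u'||_L² = sqrt(3)/18 < C_P = 1/(3*π).

u(x) = 3/4·x^2·(1/3 − x)^2, so u'(x) = x*(3*x - 1)*(6*x - 1)/6.
u(x) = 3/4·x^2·(1/3 − x)^2 vanishes at x = 0 and x = 1/3, so u ∈ H^1_0(0, 1/3). Differentiate via the product rule and integrate the resulting polynomials term by term.
  ∫_0^1/3 u² dx = ∫_0^1/3 (9*x^8/16 - 3*x^7/4 + 3*x^6/8 - x^5/12 + x^4/144) dx. Term by term:
    ∫_0^1/3 9*x^8/16 dx = 1/314928;  ∫_0^1/3 -3*x^7/4 dx = -1/69984;  ∫_0^1/3 3*x^6/8 dx = 1/40824;
    ∫_0^1/3 -x^5/12 dx = -1/52488;  ∫_0^1/3 x^4/144 dx = 1/174960.
  Sum: 1/314928 − 1/69984 + 1/40824 − 1/52488 + 1/174960 = 1/22044960.
  ∫_0^1/3 (u')² dx = ∫_0^1/3 (9*x^6 - 9*x^5 + 13*x^4/4 - x^3/2 + x^2/36) dx. Term by term:
    ∫_0^1/3 9*x^6 dx = 1/1701;  ∫_0^1/3 -9*x^5 dx = -1/486;  ∫_0^1/3 13*x^4/4 dx = 13/4860;
    ∫_0^1/3 -x^3/2 dx = -1/648;  ∫_0^1/3 x^2/36 dx = 1/2916.
  Sum: 1/1701 − 1/486 + 13/4860 − 1/648 + 1/2916 = 1/204120.
∫_0^1/3 u² dx = 1/22044960, so ||u||_L² = sqrt(210)/68040.
∫_0^1/3 (u')² dx = 1/204120, so ||u'||_L² = sqrt(70)/3780.
Ratio ||u||_L² / ||u'||_L² = sqrt(3)/18.
Sharp Poincaré constant on H^1_0(0, 1/3) is C_P = L/π = 1/(3*π), achieved by sin(3*π·x).
A polynomial bump cannot attain the sharp Poincaré constant (only the first sine eigenfunction does), so the ratio is strictly less than C_P, consistent with ||u||_L² ≤ C_P ||u'||_L².


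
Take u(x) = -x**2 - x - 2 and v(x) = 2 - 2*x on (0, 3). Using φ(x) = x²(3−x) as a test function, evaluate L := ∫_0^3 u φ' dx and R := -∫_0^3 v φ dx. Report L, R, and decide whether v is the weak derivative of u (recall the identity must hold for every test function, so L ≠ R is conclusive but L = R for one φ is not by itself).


LHS = 621/20, RHS = 54/5. No, v is not the weak derivative of u.

u(x) = -x**2 - x - 2, classical derivative u'(x) = -2*x - 1.
φ(x) = x²(3−x), so φ'(x) = 3*x*(2 - x).
Note φ(0) = φ(3) = 0, so the boundary term u·φ vanishes.
LHS = ∫_0^3 u(x) φ'(x) dx = ∫_0^3 (3*x^4 - 3*x^3 - 12*x) dx. Term by term:
  ∫_0^3 3*x^4 dx = 729/5;  ∫_0^3 -3*x^3 dx = -243/4;  ∫_0^3 -12*x dx = -54.
Sum: 729/5 − 243/4 − 54 = 621/20.
So LHS = 621/20.
∫_0^3 v(x) φ(x) dx = ∫_0^3 (2*x^4 - 8*x^3 + 6*x^2) dx. Term by term:
  ∫_0^3 2*x^4 dx = 486/5;  ∫_0^3 -8*x^3 dx = -162;  ∫_0^3 6*x^2 dx = 54.
Sum: 486/5 − 162 + 54 = -54/5.
So RHS = -∫_0^3 v(x) φ(x) dx = 54/5.
LHS − RHS = 81/4 ≠ 0, so the identity fails.
(For a valid weak derivative the identity must hold for EVERY test function, in particular this one. The failure shows v is NOT the weak derivative of u.)
Correct weak derivative would be u'(x) = -2*x - 1.


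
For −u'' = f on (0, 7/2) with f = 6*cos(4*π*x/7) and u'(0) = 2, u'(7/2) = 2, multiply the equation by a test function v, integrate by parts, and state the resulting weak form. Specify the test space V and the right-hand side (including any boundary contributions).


V = H^1(0, 7/2) (v unrestricted at boundary; u is determined up to an additive constant); weak form: ∫_0^7/2 u'v' dx = ∫_0^7/2 (6*cos(4*π*x/7)) v dx + 2·v(7/2) − 2·v(0) for all v ∈ V.

Multiply both sides by a test function v and integrate from 0 to 7/2:
  ∫_0^7/2 −u''(x) v(x) dx = ∫_0^7/2 f(x) v(x) dx.
Integrate the LHS by parts once:
  ∫_0^7/2 −u'' v dx = −[u'(x) v(x)]_0^7/2 + ∫_0^7/2 u'(x) v'(x) dx.
Thus ∫_0^7/2 u'(x) v'(x) dx = ∫_0^7/2 f(x) v(x) dx + [u'(x) v(x)]_0^7/2.
Choose V so that boundary terms are either known or forced to vanish.
u has inhomogeneous Neumann u'(0) = 2, u'(7/2) = 2. [u' v]_0^7/2 = (2)·v(7/2) − (2)·v(0) = 2·v(7/2) − 2·v(0). Take V = H^1(0, 7/2); boundary term becomes part of RHS.
Weak formulation: find u (satisfying any essential BC) such that ∫_0^7/2 u'(x) v'(x) dx = ∫_0^7/2 f v dx + 2·v(7/2) − 2·v(0) for all v ∈ V (Neumann data are natural BCs: they enter the RHS as boundary terms).
Substituting f(x) = 6*cos(4*π*x/7), the right-hand side is ∫_0^7/2 (6*cos(4*π*x/7)) v dx + 2·v(7/2) − 2·v(0).
Compatibility check (pure Neumann): taking v ≡ 1 ∈ V gives 0 = ∫_0^7/2 f dx + (2) − (2), i.e. ∫_0^7/2 f dx must equal u'(0) − u'(7/2) = 0. Indeed ∫_0^7/2 (6*cos(4*π*x/7)) dx = 0, so the data are compatible. The solution is then unique only up to an additive constant (fix it e.g. by requiring ∫_0^7/2 u dx = 0).
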